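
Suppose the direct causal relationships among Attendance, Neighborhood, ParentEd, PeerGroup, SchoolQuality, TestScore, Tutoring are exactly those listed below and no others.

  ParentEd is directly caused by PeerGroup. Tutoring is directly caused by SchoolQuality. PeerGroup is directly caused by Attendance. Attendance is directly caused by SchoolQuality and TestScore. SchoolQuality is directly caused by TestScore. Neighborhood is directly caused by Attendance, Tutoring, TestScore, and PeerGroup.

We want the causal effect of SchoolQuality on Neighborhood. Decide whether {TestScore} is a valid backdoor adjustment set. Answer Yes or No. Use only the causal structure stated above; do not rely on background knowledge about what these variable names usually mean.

Backdoor paths from SchoolQuality to Neighborhood (paths whose first edge points into SchoolQuality):
  P1: SchoolQuality <- TestScore -> Attendance -> PeerGroup -> Neighborhood
  P2: SchoolQuality <- TestScore -> Attendance -> Neighborhood
  P3: SchoolQuality <- TestScore -> Neighborhood
Condition 1 (no descendant of SchoolQuality in the set): holds — descendants of SchoolQuality are {Attendance, Neighborhood, ParentEd, PeerGroup, Tutoring}; none are in {TestScore}.
Condition 2 (every backdoor path blocked by {TestScore}):
  P1: blocked at fork node TestScore ∈ conditioning set.
  P2: blocked at fork node TestScore ∈ conditioning set.
  P3: blocked at fork node TestScore ∈ conditioning set.
{TestScore} satisfies the backdoor criterion.

Yes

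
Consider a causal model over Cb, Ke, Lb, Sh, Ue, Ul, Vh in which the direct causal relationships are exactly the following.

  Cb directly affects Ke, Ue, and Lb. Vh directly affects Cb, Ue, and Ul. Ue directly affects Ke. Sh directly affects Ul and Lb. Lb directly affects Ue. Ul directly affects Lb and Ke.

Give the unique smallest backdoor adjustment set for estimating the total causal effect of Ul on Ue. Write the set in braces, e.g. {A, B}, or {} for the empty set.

{Sh, Vh}

Variables eligible for adjustment (non-descendants of Ul, excluding Ul and Ue): {Cb, Sh, Vh}.
Backdoor paths from Ul to Ue:
  P1: Ul <- Sh -> Lb <- Cb <- Vh -> Ue
  P2: Ul <- Sh -> Lb <- Cb -> Ue
  P3: Ul <- Sh -> Lb <- Cb -> Ke <- Ue
  P4: Ul <- Sh -> Lb -> Ue
  P5: Ul <- Vh -> Cb -> Lb -> Ue
  P6: Ul <- Vh -> Cb -> Ue
  P7: Ul <- Vh -> Cb -> Ke <- Ue
  P8: Ul <- Vh -> Ue
The empty set is not sufficient: P4 (Ul <- Sh -> Lb -> Ue) has no collider blocking it and no conditioned non-collider, so it is open.
Try {Sh, Vh}:
  P1: blocked at fork node Sh ∈ conditioning set.
  P2: blocked at fork node Sh ∈ conditioning set.
  P3: blocked at fork node Sh ∈ conditioning set.
  P4: blocked at fork node Sh ∈ conditioning set.
  P5: blocked at fork node Vh ∈ conditioning set.
  P6: blocked at fork node Vh ∈ conditioning set.
  P7: blocked at fork node Vh ∈ conditioning set.
  P8: blocked at fork node Vh ∈ conditioning set.
{Sh, Vh} contains no descendant of Ul and blocks every backdoor path.
Every element of {Sh, Vh} is needed (dropping Sh leaves P4 open; dropping Vh leaves P5 open), so no proper subset is valid.
Among all size-2 subsets of the eligible variables, only {Sh, Vh} blocks every backdoor path, so it is the unique smallest valid adjustment set.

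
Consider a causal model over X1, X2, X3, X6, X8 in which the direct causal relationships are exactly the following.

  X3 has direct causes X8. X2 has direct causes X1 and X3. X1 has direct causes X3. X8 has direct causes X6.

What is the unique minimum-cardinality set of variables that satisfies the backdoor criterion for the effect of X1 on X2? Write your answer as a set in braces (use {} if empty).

{X3}

Variables eligible for adjustment (non-descendants of X1, excluding X1 and X2): {X3, X6, X8}.
Backdoor paths from X1 to X2:
  P1: X1 <- X3 -> X2
The empty set is not sufficient: P1 (X1 <- X3 -> X2) has no collider blocking it and no conditioned non-collider, so it is open.
Try {X3}:
  P1: blocked at fork node X3 ∈ conditioning set.
{X3} contains no descendant of X1 and blocks every backdoor path.
No other singleton works — e.g. {X6} leaves P1 open — so {X3} is the unique smallest valid adjustment set.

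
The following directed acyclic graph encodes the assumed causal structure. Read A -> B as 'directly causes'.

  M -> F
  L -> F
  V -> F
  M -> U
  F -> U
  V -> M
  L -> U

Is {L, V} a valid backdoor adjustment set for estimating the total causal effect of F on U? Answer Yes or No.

Backdoor paths from F to U (paths whose first edge points into F):
  P1: F <- L -> U
  P2: F <- V -> M -> U
  P3: F <- M -> U
Condition 1 (no descendant of F in the set): holds — descendants of F are {U}; none are in {L, V}.
Condition 2 (every backdoor path blocked by {L, V}):
  P1: blocked at fork node L ∈ conditioning set.
  P2: blocked at fork node V ∈ conditioning set.
  P3: open — no interior node is in the conditioning set.
{L, V} does not satisfy the backdoor criterion.

No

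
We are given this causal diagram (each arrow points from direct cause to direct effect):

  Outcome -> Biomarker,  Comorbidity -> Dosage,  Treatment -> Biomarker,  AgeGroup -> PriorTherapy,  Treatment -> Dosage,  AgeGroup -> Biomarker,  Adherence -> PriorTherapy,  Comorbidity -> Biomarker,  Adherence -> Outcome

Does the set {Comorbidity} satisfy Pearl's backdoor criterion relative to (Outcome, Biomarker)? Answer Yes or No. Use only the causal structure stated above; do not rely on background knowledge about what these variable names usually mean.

Yes

Backdoor paths from Outcome to Biomarker (paths whose first edge points into Outcome):
  P1: Outcome <- Adherence -> PriorTherapy <- AgeGroup -> Biomarker
Condition 1 (no descendant of Outcome in the set): holds — descendants of Outcome are {Biomarker}; none are in {Comorbidity}.
Condition 2 (every backdoor path blocked by {Comorbidity}):
  P1: blocked at collider PriorTherapy (neither it nor any descendant is in the conditioning set).
{Comorbidity} satisfies the backdoor criterion.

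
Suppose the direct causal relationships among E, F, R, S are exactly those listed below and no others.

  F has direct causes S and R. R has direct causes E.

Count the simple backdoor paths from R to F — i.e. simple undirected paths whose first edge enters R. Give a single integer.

A backdoor path from R to F is any simple undirected path whose first edge points into R (i.e. leaves R via a parent).
Parents of R: {E}.
No simple path from any parent of R reaches F without revisiting R, so there are no backdoor paths.

0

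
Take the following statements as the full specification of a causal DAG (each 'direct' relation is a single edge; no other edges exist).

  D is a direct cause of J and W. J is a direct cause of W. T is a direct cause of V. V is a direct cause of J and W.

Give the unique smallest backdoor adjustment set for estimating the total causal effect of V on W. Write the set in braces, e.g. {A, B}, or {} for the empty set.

{}

Variables eligible for adjustment (non-descendants of V, excluding V and W): {D, T}.
Backdoor paths from V to W:
  (none)
With no backdoor paths the empty set already satisfies the criterion, and it is trivially minimal.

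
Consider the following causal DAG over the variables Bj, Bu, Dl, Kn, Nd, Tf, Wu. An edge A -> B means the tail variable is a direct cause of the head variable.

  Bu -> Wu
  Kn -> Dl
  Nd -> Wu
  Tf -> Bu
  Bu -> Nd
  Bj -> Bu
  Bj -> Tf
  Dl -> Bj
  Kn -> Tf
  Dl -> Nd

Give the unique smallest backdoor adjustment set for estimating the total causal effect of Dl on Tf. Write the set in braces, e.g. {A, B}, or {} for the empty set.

Variables eligible for adjustment (non-descendants of Dl, excluding Dl and Tf): {Kn}.
Backdoor paths from Dl to Tf:
  P1: Dl <- Kn -> Tf
The empty set is not sufficient: P1 (Dl <- Kn -> Tf) has no collider blocking it and no conditioned non-collider, so it is open.
Try {Kn}:
  P1: blocked at fork node Kn ∈ conditioning set.
{Kn} contains no descendant of Dl and blocks every backdoor path.
{Kn} is the unique smallest valid adjustment set.

{Kn}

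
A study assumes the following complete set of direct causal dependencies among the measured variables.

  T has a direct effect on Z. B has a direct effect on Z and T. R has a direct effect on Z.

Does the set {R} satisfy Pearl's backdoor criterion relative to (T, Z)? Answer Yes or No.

No

Backdoor paths from T to Z (paths whose first edge points into T):
  P1: T <- B -> Z
Condition 1 (no descendant of T in the set): holds — descendants of T are {Z}; none are in {R}.
Condition 2 (every backdoor path blocked by {R}):
  P1: open — no interior node is in the conditioning set.
{R} does not satisfy the backdoor criterion.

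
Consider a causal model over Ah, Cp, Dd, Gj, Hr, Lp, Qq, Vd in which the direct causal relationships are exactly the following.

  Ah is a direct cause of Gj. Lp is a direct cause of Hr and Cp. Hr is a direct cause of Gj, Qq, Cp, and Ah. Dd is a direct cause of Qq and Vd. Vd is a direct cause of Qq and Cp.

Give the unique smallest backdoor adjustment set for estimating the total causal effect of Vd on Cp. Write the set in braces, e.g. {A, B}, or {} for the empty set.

{}

Variables eligible for adjustment (non-descendants of Vd, excluding Vd and Cp): {Ah, Dd, Gj, Hr, Lp}.
Backdoor paths from Vd to Cp:
  P1: Vd <- Dd -> Qq <- Hr <- Lp -> Cp
  P2: Vd <- Dd -> Qq <- Hr -> Cp
Each backdoor path contains an unconditioned collider, so every path is already blocked with the empty conditioning set:
  P1: blocked at collider Qq (neither it nor any descendant is in the conditioning set).
  P2: blocked at collider Qq (neither it nor any descendant is in the conditioning set).
The empty set is therefore the unique smallest valid set.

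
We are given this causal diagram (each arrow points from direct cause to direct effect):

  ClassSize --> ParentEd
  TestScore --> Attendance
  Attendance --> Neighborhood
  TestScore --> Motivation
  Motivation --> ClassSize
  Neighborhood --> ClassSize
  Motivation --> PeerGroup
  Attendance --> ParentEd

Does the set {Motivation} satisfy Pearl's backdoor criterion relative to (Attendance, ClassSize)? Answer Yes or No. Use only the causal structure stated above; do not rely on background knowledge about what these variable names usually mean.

Backdoor paths from Attendance to ClassSize (paths whose first edge points into Attendance):
  P1: Attendance <- TestScore -> Motivation -> ClassSize
Condition 1 (no descendant of Attendance in the set): holds — descendants of Attendance are {ClassSize, Neighborhood, ParentEd}; none are in {Motivation}.
Condition 2 (every backdoor path blocked by {Motivation}):
  P1: blocked at chain node Motivation ∈ conditioning set.
{Motivation} satisfies the backdoor criterion.

Yes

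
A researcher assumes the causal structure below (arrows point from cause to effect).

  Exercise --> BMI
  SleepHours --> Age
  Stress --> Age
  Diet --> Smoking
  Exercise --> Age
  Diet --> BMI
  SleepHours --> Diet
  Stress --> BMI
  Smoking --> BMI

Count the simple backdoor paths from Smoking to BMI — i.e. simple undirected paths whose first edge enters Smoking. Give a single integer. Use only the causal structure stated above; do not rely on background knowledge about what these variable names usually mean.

A backdoor path from Smoking to BMI is any simple undirected path whose first edge points into Smoking (i.e. leaves Smoking via a parent).
Parents of Smoking: {Diet}.
Enumerating:
  P1: Smoking <- Diet <- SleepHours -> Age <- Stress -> BMI
  P2: Smoking <- Diet <- SleepHours -> Age <- Exercise -> BMI
  P3: Smoking <- Diet -> BMI
That exhausts the simple backdoor paths. Count: 3.

3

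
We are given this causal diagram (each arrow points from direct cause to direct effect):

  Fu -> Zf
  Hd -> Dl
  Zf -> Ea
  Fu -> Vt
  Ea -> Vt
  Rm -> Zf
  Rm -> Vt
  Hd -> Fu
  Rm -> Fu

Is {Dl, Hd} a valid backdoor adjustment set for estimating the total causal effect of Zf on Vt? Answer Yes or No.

No

Backdoor paths from Zf to Vt (paths whose first edge points into Zf):
  P1: Zf <- Rm -> Fu -> Vt
  P2: Zf <- Rm -> Vt
  P3: Zf <- Fu <- Rm -> Vt
  P4: Zf <- Fu -> Vt
Condition 1 (no descendant of Zf in the set): holds — descendants of Zf are {Ea, Vt}; none are in {Dl, Hd}.
Condition 2 (every backdoor path blocked by {Dl, Hd}):
  P1: open — no interior node is in the conditioning set.
  P2: open — no interior node is in the conditioning set.
  P3: open — no interior node is in the conditioning set.
  P4: open — no interior node is in the conditioning set.
{Dl, Hd} does not satisfy the backdoor criterion.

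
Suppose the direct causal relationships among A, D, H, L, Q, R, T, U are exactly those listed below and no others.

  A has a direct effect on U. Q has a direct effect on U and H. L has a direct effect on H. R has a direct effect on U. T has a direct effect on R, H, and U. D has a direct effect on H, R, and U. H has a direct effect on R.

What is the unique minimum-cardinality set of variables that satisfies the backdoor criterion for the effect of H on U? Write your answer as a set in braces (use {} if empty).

Variables eligible for adjustment (non-descendants of H, excluding H and U): {A, D, L, Q, T}.
Backdoor paths from H to U:
  P1: H <- D -> R <- T -> U
  P2: H <- D -> R -> U
  P3: H <- D -> U
  P4: H <- Q -> U
  P5: H <- T -> R <- D -> U
  P6: H <- T -> R -> U
  P7: H <- T -> U
The empty set is not sufficient: P2 (H <- D -> R -> U) has no collider blocking it and no conditioned non-collider, so it is open.
Try {D, Q, T}:
  P1: blocked at fork node D ∈ conditioning set.
  P2: blocked at fork node D ∈ conditioning set.
  P3: blocked at fork node D ∈ conditioning set.
  P4: blocked at fork node Q ∈ conditioning set.
  P5: blocked at fork node T ∈ conditioning set.
  P6: blocked at fork node T ∈ conditioning set.
  P7: blocked at fork node T ∈ conditioning set.
{D, Q, T} contains no descendant of H and blocks every backdoor path.
Every element of {D, Q, T} is needed (dropping D leaves P2 open; dropping Q leaves P4 open; dropping T leaves P6 open), so no proper subset is valid.
Among all size-3 subsets of the eligible variables, only {D, Q, T} blocks every backdoor path, so it is the unique smallest valid adjustment set.

{D, Q, T}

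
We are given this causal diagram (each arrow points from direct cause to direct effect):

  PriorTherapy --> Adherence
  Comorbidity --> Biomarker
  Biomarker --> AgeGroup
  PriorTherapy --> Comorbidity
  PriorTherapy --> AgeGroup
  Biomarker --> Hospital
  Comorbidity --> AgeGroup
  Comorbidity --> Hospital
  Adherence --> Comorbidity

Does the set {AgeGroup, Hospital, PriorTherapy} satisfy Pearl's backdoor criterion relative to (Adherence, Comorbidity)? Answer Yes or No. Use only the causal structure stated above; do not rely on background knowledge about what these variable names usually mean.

Backdoor paths from Adherence to Comorbidity (paths whose first edge points into Adherence):
  P1: Adherence <- PriorTherapy -> Comorbidity
  P2: Adherence <- PriorTherapy -> AgeGroup <- Comorbidity
  P3: Adherence <- PriorTherapy -> AgeGroup <- Biomarker <- Comorbidity
  P4: Adherence <- PriorTherapy -> AgeGroup <- Biomarker -> Hospital <- Comorbidity
Condition 1 (no descendant of Adherence in the set): FAILS — AgeGroup and Hospital are descendants of Adherence.
Condition 2 (every backdoor path blocked by {AgeGroup, Hospital, PriorTherapy}):
  P1: blocked at fork node PriorTherapy ∈ conditioning set.
  P2: blocked at fork node PriorTherapy ∈ conditioning set.
  P3: blocked at fork node PriorTherapy ∈ conditioning set.
  P4: blocked at fork node PriorTherapy ∈ conditioning set.
{AgeGroup, Hospital, PriorTherapy} does not satisfy the backdoor criterion.

No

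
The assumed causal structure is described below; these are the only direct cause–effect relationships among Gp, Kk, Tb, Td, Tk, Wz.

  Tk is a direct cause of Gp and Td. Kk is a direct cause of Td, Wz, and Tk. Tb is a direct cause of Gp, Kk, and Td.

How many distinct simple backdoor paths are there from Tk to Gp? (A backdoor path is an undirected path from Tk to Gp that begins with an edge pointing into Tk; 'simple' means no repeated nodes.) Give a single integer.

2

A backdoor path from Tk to Gp is any simple undirected path whose first edge points into Tk (i.e. leaves Tk via a parent).
Parents of Tk: {Kk}.
Enumerating:
  P1: Tk <- Kk <- Tb -> Gp
  P2: Tk <- Kk -> Td <- Tb -> Gp
That exhausts the simple backdoor paths. Count: 2.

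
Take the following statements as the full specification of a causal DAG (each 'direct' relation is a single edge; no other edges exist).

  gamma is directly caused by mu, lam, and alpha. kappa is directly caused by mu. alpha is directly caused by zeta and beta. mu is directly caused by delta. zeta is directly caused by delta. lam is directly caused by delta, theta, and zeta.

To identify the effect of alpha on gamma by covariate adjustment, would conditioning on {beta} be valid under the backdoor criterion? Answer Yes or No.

No

Backdoor paths from alpha to gamma (paths whose first edge points into alpha):
  P1: alpha <- zeta <- delta -> mu -> gamma
  P2: alpha <- zeta <- delta -> lam -> gamma
  P3: alpha <- zeta -> lam <- delta -> mu -> gamma
  P4: alpha <- zeta -> lam -> gamma
Condition 1 (no descendant of alpha in the set): holds — descendants of alpha are {gamma}; none are in {beta}.
Condition 2 (every backdoor path blocked by {beta}):
  P1: open — no interior node is in the conditioning set.
  P2: open — no interior node is in the conditioning set.
  P3: blocked at collider lam (neither it nor any descendant is in the conditioning set).
  P4: open — no interior node is in the conditioning set.
{beta} does not satisfy the backdoor criterion.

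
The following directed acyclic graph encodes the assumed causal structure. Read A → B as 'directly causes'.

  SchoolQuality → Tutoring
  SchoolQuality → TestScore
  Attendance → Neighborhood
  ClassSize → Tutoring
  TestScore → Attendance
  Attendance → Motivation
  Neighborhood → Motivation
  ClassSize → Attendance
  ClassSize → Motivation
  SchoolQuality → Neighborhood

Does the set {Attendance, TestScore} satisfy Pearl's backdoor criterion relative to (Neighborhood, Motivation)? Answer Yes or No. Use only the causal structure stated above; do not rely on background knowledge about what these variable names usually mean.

Backdoor paths from Neighborhood to Motivation (paths whose first edge points into Neighborhood):
  P1: Neighborhood <- SchoolQuality -> TestScore -> Attendance <- ClassSize -> Motivation
  P2: Neighborhood <- SchoolQuality -> TestScore -> Attendance -> Motivation
  P3: Neighborhood <- SchoolQuality -> Tutoring <- ClassSize -> Attendance -> Motivation
  P4: Neighborhood <- SchoolQuality -> Tutoring <- ClassSize -> Motivation
  P5: Neighborhood <- Attendance <- ClassSize -> Motivation
  P6: Neighborhood <- Attendance <- TestScore <- SchoolQuality -> Tutoring <- ClassSize -> Motivation
  P7: Neighborhood <- Attendance -> Motivation
Condition 1 (no descendant of Neighborhood in the set): holds — descendants of Neighborhood are {Motivation}; none are in {Attendance, TestScore}.
Condition 2 (every backdoor path blocked by {Attendance, TestScore}):
  P1: blocked at chain node TestScore ∈ conditioning set.
  P2: blocked at chain node TestScore ∈ conditioning set.
  P3: blocked at collider Tutoring (neither it nor any descendant is in the conditioning set).
  P4: blocked at collider Tutoring (neither it nor any descendant is in the conditioning set).
  P5: blocked at chain node Attendance ∈ conditioning set.
  P6: blocked at chain node Attendance ∈ conditioning set.
  P7: blocked at fork node Attendance ∈ conditioning set.
{Attendance, TestScore} satisfies the backdoor criterion.

Yes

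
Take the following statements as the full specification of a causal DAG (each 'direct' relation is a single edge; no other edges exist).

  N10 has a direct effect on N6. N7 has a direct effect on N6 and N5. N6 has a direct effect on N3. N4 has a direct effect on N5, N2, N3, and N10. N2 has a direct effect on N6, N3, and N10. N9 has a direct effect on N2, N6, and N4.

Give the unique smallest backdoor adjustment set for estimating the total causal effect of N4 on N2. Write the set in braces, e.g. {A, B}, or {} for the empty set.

Variables eligible for adjustment (non-descendants of N4, excluding N4 and N2): {N7, N9}.
Backdoor paths from N4 to N2:
  P1: N4 <- N9 -> N2
  P2: N4 <- N9 -> N6 <- N2
  P3: N4 <- N9 -> N6 <- N10 <- N2
  P4: N4 <- N9 -> N6 -> N3 <- N2
The empty set is not sufficient: P1 (N4 <- N9 -> N2) has no collider blocking it and no conditioned non-collider, so it is open.
Try {N9}:
  P1: blocked at fork node N9 ∈ conditioning set.
  P2: blocked at fork node N9 ∈ conditioning set.
  P3: blocked at fork node N9 ∈ conditioning set.
  P4: blocked at fork node N9 ∈ conditioning set.
{N9} contains no descendant of N4 and blocks every backdoor path.
No other singleton works — e.g. {N7} leaves P1 open — so {N9} is the unique smallest valid adjustment set.

{N9}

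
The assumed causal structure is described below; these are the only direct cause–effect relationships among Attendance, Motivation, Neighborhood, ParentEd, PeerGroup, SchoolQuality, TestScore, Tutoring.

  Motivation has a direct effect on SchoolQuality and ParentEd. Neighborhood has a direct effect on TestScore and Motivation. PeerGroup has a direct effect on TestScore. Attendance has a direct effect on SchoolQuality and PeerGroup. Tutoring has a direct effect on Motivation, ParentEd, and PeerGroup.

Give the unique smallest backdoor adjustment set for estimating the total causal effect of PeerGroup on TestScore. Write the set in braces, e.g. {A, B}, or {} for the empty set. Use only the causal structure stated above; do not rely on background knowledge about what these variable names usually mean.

{}

Variables eligible for adjustment (non-descendants of PeerGroup, excluding PeerGroup and TestScore): {Attendance, Motivation, Neighborhood, ParentEd, SchoolQuality, Tutoring}.
Backdoor paths from PeerGroup to TestScore:
  P1: PeerGroup <- Attendance -> SchoolQuality <- Motivation <- Neighborhood -> TestScore
  P2: PeerGroup <- Tutoring -> Motivation <- Neighborhood -> TestScore
  P3: PeerGroup <- Tutoring -> ParentEd <- Motivation <- Neighborhood -> TestScore
Each backdoor path contains an unconditioned collider, so every path is already blocked with the empty conditioning set:
  P1: blocked at collider SchoolQuality (neither it nor any descendant is in the conditioning set).
  P2: blocked at collider Motivation (neither it nor any descendant is in the conditioning set).
  P3: blocked at collider ParentEd (neither it nor any descendant is in the conditioning set).
The empty set is therefore the unique smallest valid set.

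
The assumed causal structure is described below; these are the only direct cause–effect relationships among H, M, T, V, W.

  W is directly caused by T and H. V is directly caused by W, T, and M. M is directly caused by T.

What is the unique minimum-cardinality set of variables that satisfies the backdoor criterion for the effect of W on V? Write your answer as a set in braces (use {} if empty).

Variables eligible for adjustment (non-descendants of W, excluding W and V): {H, M, T}.
Backdoor paths from W to V:
  P1: W <- T -> M -> V
  P2: W <- T -> V
The empty set is not sufficient: P1 (W <- T -> M -> V) has no collider blocking it and no conditioned non-collider, so it is open.
Try {T}:
  P1: blocked at fork node T ∈ conditioning set.
  P2: blocked at fork node T ∈ conditioning set.
{T} contains no descendant of W and blocks every backdoor path.
No other singleton works — e.g. {H} leaves P1 open — so {T} is the unique smallest valid adjustment set.

{T}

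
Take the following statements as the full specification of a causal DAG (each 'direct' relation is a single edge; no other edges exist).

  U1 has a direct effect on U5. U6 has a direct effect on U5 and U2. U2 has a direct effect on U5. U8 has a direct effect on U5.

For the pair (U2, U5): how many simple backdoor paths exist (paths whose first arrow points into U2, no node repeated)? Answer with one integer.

A backdoor path from U2 to U5 is any simple undirected path whose first edge points into U2 (i.e. leaves U2 via a parent).
Parents of U2: {U6}.
Enumerating:
  P1: U2 <- U6 -> U5
That exhausts the simple backdoor paths. Count: 1.

1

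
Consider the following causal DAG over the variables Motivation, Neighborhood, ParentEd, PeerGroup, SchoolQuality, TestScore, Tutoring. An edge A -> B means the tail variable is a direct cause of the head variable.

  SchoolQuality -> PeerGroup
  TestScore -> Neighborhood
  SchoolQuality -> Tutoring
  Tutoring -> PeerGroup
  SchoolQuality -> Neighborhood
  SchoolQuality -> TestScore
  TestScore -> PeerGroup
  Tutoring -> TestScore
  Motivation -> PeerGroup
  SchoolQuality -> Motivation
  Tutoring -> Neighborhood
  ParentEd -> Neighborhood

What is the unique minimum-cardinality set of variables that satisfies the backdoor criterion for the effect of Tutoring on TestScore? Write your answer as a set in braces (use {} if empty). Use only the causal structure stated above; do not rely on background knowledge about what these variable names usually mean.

{SchoolQuality}

Variables eligible for adjustment (non-descendants of Tutoring, excluding Tutoring and TestScore): {Motivation, ParentEd, SchoolQuality}.
Backdoor paths from Tutoring to TestScore:
  P1: Tutoring <- SchoolQuality -> TestScore
  P2: Tutoring <- SchoolQuality -> Motivation -> PeerGroup <- TestScore
  P3: Tutoring <- SchoolQuality -> Neighborhood <- TestScore
  P4: Tutoring <- SchoolQuality -> PeerGroup <- TestScore
The empty set is not sufficient: P1 (Tutoring <- SchoolQuality -> TestScore) has no collider blocking it and no conditioned non-collider, so it is open.
Try {SchoolQuality}:
  P1: blocked at fork node SchoolQuality ∈ conditioning set.
  P2: blocked at fork node SchoolQuality ∈ conditioning set.
  P3: blocked at fork node SchoolQuality ∈ conditioning set.
  P4: blocked at fork node SchoolQuality ∈ conditioning set.
{SchoolQuality} contains no descendant of Tutoring and blocks every backdoor path.
No other singleton works — e.g. {ParentEd} leaves P1 open — so {SchoolQuality} is the unique smallest valid adjustment set.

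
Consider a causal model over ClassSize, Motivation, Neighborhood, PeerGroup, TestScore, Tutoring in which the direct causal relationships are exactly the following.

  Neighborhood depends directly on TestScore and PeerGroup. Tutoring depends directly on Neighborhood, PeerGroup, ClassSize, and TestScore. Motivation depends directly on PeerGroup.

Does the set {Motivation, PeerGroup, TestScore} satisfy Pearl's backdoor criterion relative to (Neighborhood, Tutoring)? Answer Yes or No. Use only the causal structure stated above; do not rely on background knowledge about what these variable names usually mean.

Backdoor paths from Neighborhood to Tutoring (paths whose first edge points into Neighborhood):
  P1: Neighborhood <- PeerGroup -> Tutoring
  P2: Neighborhood <- TestScore -> Tutoring
Condition 1 (no descendant of Neighborhood in the set): holds — descendants of Neighborhood are {Tutoring}; none are in {Motivation, PeerGroup, TestScore}.
Condition 2 (every backdoor path blocked by {Motivation, PeerGroup, TestScore}):
  P1: blocked at fork node PeerGroup ∈ conditioning set.
  P2: blocked at fork node TestScore ∈ conditioning set.
{Motivation, PeerGroup, TestScore} satisfies the backdoor criterion.

Yes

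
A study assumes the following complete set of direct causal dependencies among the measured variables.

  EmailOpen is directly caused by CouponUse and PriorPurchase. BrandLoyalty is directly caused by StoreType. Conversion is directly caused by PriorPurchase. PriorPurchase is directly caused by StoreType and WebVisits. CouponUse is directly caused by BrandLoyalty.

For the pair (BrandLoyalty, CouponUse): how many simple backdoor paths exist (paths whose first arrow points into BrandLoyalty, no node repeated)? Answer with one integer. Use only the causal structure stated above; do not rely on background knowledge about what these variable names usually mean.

1

A backdoor path from BrandLoyalty to CouponUse is any simple undirected path whose first edge points into BrandLoyalty (i.e. leaves BrandLoyalty via a parent).
Parents of BrandLoyalty: {StoreType}.
Enumerating:
  P1: BrandLoyalty <- StoreType -> PriorPurchase -> EmailOpen <- CouponUse
That exhausts the simple backdoor paths. Count: 1.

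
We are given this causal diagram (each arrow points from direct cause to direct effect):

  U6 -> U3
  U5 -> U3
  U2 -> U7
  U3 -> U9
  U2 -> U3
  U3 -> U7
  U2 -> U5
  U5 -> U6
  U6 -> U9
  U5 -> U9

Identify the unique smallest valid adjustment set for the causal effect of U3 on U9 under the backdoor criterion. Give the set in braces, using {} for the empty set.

Variables eligible for adjustment (non-descendants of U3, excluding U3 and U9): {U2, U5, U6}.
Backdoor paths from U3 to U9:
  P1: U3 <- U2 -> U5 -> U6 -> U9
  P2: U3 <- U2 -> U5 -> U9
  P3: U3 <- U5 -> U6 -> U9
  P4: U3 <- U5 -> U9
  P5: U3 <- U6 <- U5 -> U9
  P6: U3 <- U6 -> U9
The empty set is not sufficient: P1 (U3 <- U2 -> U5 -> U6 -> U9) has no collider blocking it and no conditioned non-collider, so it is open.
Try {U5, U6}:
  P1: blocked at chain node U5 ∈ conditioning set.
  P2: blocked at chain node U5 ∈ conditioning set.
  P3: blocked at fork node U5 ∈ conditioning set.
  P4: blocked at fork node U5 ∈ conditioning set.
  P5: blocked at chain node U6 ∈ conditioning set.
  P6: blocked at fork node U6 ∈ conditioning set.
{U5, U6} contains no descendant of U3 and blocks every backdoor path.
Every element of {U5, U6} is needed (dropping U5 leaves P2 open; dropping U6 leaves P6 open), so no proper subset is valid.
Among all size-2 subsets of the eligible variables, only {U5, U6} blocks every backdoor path, so it is the unique smallest valid adjustment set.

{U5, U6}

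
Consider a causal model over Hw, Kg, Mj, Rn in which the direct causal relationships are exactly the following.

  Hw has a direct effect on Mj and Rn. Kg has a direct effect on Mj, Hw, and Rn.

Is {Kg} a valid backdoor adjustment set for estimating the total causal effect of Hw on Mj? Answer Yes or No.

Backdoor paths from Hw to Mj (paths whose first edge points into Hw):
  P1: Hw <- Kg -> Mj
Condition 1 (no descendant of Hw in the set): holds — descendants of Hw are {Mj, Rn}; none are in {Kg}.
Condition 2 (every backdoor path blocked by {Kg}):
  P1: blocked at fork node Kg ∈ conditioning set.
{Kg} satisfies the backdoor criterion.

Yes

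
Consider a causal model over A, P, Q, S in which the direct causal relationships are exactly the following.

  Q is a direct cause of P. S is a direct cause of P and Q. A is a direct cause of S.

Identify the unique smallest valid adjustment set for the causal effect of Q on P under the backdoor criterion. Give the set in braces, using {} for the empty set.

Variables eligible for adjustment (non-descendants of Q, excluding Q and P): {A, S}.
Backdoor paths from Q to P:
  P1: Q <- S -> P
The empty set is not sufficient: P1 (Q <- S -> P) has no collider blocking it and no conditioned non-collider, so it is open.
Try {S}:
  P1: blocked at fork node S ∈ conditioning set.
{S} contains no descendant of Q and blocks every backdoor path.
No other singleton works — e.g. {A} leaves P1 open — so {S} is the unique smallest valid adjustment set.

{S}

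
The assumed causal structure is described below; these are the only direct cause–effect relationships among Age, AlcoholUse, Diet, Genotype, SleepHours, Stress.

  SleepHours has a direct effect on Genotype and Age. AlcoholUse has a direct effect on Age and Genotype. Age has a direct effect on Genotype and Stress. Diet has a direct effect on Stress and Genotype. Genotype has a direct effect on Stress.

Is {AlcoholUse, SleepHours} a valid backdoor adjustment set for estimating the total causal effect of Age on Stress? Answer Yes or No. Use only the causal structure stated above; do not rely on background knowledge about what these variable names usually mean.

Backdoor paths from Age to Stress (paths whose first edge points into Age):
  P1: Age <- AlcoholUse -> Genotype <- Diet -> Stress
  P2: Age <- AlcoholUse -> Genotype -> Stress
  P3: Age <- SleepHours -> Genotype <- Diet -> Stress
  P4: Age <- SleepHours -> Genotype -> Stress
Condition 1 (no descendant of Age in the set): holds — descendants of Age are {Genotype, Stress}; none are in {AlcoholUse, SleepHours}.
Condition 2 (every backdoor path blocked by {AlcoholUse, SleepHours}):
  P1: blocked at fork node AlcoholUse ∈ conditioning set.
  P2: blocked at fork node AlcoholUse ∈ conditioning set.
  P3: blocked at fork node SleepHours ∈ conditioning set.
  P4: blocked at fork node SleepHours ∈ conditioning set.
{AlcoholUse, SleepHours} satisfies the backdoor criterion.

Yes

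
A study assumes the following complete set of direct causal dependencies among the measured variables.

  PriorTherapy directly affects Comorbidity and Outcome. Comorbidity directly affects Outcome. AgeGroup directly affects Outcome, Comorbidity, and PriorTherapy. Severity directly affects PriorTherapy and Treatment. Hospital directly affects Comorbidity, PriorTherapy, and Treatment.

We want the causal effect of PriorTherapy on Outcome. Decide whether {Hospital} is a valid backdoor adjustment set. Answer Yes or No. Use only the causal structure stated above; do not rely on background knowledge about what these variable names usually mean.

No

Backdoor paths from PriorTherapy to Outcome (paths whose first edge points into PriorTherapy):
  P1: PriorTherapy <- Severity -> Treatment <- Hospital -> Comorbidity <- AgeGroup -> Outcome
  P2: PriorTherapy <- Severity -> Treatment <- Hospital -> Comorbidity -> Outcome
  P3: PriorTherapy <- Hospital -> Comorbidity <- AgeGroup -> Outcome
  P4: PriorTherapy <- Hospital -> Comorbidity -> Outcome
  P5: PriorTherapy <- AgeGroup -> Comorbidity -> Outcome
  P6: PriorTherapy <- AgeGroup -> Outcome
Condition 1 (no descendant of PriorTherapy in the set): holds — descendants of PriorTherapy are {Comorbidity, Outcome}; none are in {Hospital}.
Condition 2 (every backdoor path blocked by {Hospital}):
  P1: blocked at collider Treatment (neither it nor any descendant is in the conditioning set).
  P2: blocked at collider Treatment (neither it nor any descendant is in the conditioning set).
  P3: blocked at fork node Hospital ∈ conditioning set.
  P4: blocked at fork node Hospital ∈ conditioning set.
  P5: open — no interior node is in the conditioning set.
  P6: open — no interior node is in the conditioning set.
{Hospital} does not satisfy the backdoor criterion.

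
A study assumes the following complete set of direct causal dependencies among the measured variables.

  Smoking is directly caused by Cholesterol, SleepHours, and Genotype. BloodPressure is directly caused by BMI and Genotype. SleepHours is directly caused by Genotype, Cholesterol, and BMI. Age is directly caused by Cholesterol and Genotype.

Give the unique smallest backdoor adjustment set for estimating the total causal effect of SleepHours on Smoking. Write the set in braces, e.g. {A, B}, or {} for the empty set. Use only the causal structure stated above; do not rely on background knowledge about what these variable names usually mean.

{Cholesterol, Genotype}

Variables eligible for adjustment (non-descendants of SleepHours, excluding SleepHours and Smoking): {Age, BMI, BloodPressure, Cholesterol, Genotype}.
Backdoor paths from SleepHours to Smoking:
  P1: SleepHours <- Cholesterol -> Age <- Genotype -> Smoking
  P2: SleepHours <- Cholesterol -> Smoking
  P3: SleepHours <- Genotype -> Age <- Cholesterol -> Smoking
  P4: SleepHours <- Genotype -> Smoking
  P5: SleepHours <- BMI -> BloodPressure <- Genotype -> Age <- Cholesterol -> Smoking
  P6: SleepHours <- BMI -> BloodPressure <- Genotype -> Smoking
The empty set is not sufficient: P2 (SleepHours <- Cholesterol -> Smoking) has no collider blocking it and no conditioned non-collider, so it is open.
Try {Cholesterol, Genotype}:
  P1: blocked at fork node Cholesterol ∈ conditioning set.
  P2: blocked at fork node Cholesterol ∈ conditioning set.
  P3: blocked at fork node Genotype ∈ conditioning set.
  P4: blocked at fork node Genotype ∈ conditioning set.
  P5: blocked at collider BloodPressure (neither it nor any descendant is in the conditioning set).
  P6: blocked at collider BloodPressure (neither it nor any descendant is in the conditioning set).
{Cholesterol, Genotype} contains no descendant of SleepHours and blocks every backdoor path.
Every element of {Cholesterol, Genotype} is needed (dropping Cholesterol leaves P2 open; dropping Genotype leaves P4 open), so no proper subset is valid.
Among all size-2 subsets of the eligible variables, only {Cholesterol, Genotype} blocks every backdoor path, so it is the unique smallest valid adjustment set.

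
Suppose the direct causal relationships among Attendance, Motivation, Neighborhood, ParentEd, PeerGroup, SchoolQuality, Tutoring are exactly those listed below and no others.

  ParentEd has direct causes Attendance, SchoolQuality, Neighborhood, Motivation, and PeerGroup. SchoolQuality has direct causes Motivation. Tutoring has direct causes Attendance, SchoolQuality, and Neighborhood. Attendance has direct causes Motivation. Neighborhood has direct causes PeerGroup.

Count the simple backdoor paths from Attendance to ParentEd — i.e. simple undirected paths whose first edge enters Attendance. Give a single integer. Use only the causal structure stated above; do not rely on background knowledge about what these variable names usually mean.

4

A backdoor path from Attendance to ParentEd is any simple undirected path whose first edge points into Attendance (i.e. leaves Attendance via a parent).
Parents of Attendance: {Motivation}.
Enumerating:
  P1: Attendance <- Motivation -> SchoolQuality -> ParentEd
  P2: Attendance <- Motivation -> SchoolQuality -> Tutoring <- Neighborhood <- PeerGroup -> ParentEd
  P3: Attendance <- Motivation -> SchoolQuality -> Tutoring <- Neighborhood -> ParentEd
  P4: Attendance <- Motivation -> ParentEd
That exhausts the simple backdoor paths. Count: 4.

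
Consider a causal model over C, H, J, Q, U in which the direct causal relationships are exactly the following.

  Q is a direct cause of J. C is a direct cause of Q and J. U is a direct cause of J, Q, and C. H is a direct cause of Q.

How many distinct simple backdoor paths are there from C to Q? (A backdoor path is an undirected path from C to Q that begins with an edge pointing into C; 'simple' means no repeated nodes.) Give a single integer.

2

A backdoor path from C to Q is any simple undirected path whose first edge points into C (i.e. leaves C via a parent).
Parents of C: {U}.
Enumerating:
  P1: C <- U -> Q
  P2: C <- U -> J <- Q
That exhausts the simple backdoor paths. Count: 2.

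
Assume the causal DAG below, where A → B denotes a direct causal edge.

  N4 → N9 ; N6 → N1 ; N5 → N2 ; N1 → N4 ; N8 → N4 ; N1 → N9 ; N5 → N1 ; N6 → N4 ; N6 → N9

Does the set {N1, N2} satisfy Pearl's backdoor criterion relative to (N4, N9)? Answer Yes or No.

Backdoor paths from N4 to N9 (paths whose first edge points into N4):
  P1: N4 <- N6 -> N1 -> N9
  P2: N4 <- N6 -> N9
  P3: N4 <- N1 <- N6 -> N9
  P4: N4 <- N1 -> N9
Condition 1 (no descendant of N4 in the set): holds — descendants of N4 are {N9}; none are in {N1, N2}.
Condition 2 (every backdoor path blocked by {N1, N2}):
  P1: blocked at chain node N1 ∈ conditioning set.
  P2: open — no interior node is in the conditioning set.
  P3: blocked at chain node N1 ∈ conditioning set.
  P4: blocked at fork node N1 ∈ conditioning set.
{N1, N2} does not satisfy the backdoor criterion.

No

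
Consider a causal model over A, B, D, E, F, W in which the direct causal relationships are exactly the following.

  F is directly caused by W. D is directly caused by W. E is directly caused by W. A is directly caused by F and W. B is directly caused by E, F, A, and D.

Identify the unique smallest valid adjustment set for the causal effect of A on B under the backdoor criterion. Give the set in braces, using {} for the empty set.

Variables eligible for adjustment (non-descendants of A, excluding A and B): {D, E, F, W}.
Backdoor paths from A to B:
  P1: A <- W -> F -> B
  P2: A <- W -> E -> B
  P3: A <- W -> D -> B
  P4: A <- F <- W -> E -> B
  P5: A <- F <- W -> D -> B
  P6: A <- F -> B
The empty set is not sufficient: P1 (A <- W -> F -> B) has no collider blocking it and no conditioned non-collider, so it is open.
Try {F, W}:
  P1: blocked at fork node W ∈ conditioning set.
  P2: blocked at fork node W ∈ conditioning set.
  P3: blocked at fork node W ∈ conditioning set.
  P4: blocked at chain node F ∈ conditioning set.
  P5: blocked at chain node F ∈ conditioning set.
  P6: blocked at fork node F ∈ conditioning set.
{F, W} contains no descendant of A and blocks every backdoor path.
Every element of {F, W} is needed (dropping F leaves P6 open; dropping W leaves P2 open), so no proper subset is valid.
Among all size-2 subsets of the eligible variables, only {F, W} blocks every backdoor path, so it is the unique smallest valid adjustment set.

{F, W}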